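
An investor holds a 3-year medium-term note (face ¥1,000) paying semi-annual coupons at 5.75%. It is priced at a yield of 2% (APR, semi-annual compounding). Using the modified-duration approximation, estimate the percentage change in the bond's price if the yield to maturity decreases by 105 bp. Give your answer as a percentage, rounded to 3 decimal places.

Periodic yield y = 0.01. Modified duration first:
  t   CF        PV=CF/(1+0.01)^t    t·PV
  1        28.75        28.4653        28.4653
  2        28.75        28.1835        56.3670
  3        28.75        27.9045        83.7134
  4        28.75        27.6282       110.5127
  5        28.75        27.3546       136.7732
  6     1,028.75       969.1290     5,814.7742
  Σ                  1,108.6652     6,230.6059
P = 1,108.6652; D_Mac = 5.61992 half-year periods = 2.80996 yrs; D_mod = 2.80996/(1+0.01) = 2.78214 yrs.
ΔP/P ≈ -D_mod · Δy = -2.78214 × (-0.0105) = +0.029212 = +2.9212%.

+2.921%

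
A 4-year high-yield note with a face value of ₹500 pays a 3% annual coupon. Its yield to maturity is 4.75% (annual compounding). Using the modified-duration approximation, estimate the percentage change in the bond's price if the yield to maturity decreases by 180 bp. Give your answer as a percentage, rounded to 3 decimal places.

+6.568%

Periodic yield y = 0.0475. Modified duration first:
  t   CF        PV=CF/(1+0.0475)^t    t·PV
  1        15.00        14.3198        14.3198
  2        15.00        13.6705        27.3409
  3        15.00        13.0506        39.1517
  4       515.00       427.7511     1,711.0043
  Σ                    468.7919     1,791.8167
P = 468.7919; D_Mac = 3.82220 yrs; D_mod = 3.82220/(1+0.0475) = 3.64888 yrs.
ΔP/P ≈ -D_mod · Δy = -3.64888 × (-0.018) = +0.065680 = +6.5680%.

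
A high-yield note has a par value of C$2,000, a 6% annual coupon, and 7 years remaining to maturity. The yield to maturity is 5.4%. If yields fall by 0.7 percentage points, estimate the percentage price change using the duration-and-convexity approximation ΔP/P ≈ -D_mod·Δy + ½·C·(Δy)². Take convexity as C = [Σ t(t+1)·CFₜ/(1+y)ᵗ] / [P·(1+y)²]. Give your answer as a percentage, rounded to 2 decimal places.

+4.04%

With y = 0.054:
  t   CF        PV=CF/(1+0.054)^t    t·PV        t(t+1)·PV
  1       120.00       113.8520       113.8520         227.7040
  2       120.00       108.0190       216.0379         648.1138
  3       120.00       102.4848       307.4544       1,229.8175
  4       120.00        97.2341       388.9366       1,944.6829
  5       120.00        92.2525       461.2626       2,767.5753
  6       120.00        87.5261       525.1566       3,676.0962
  7     2,120.00     1,467.0725    10,269.5077      82,156.0616
  Σ                  2,068.4410    12,282.2077      92,650.0513
P = 2,068.4410; D_Mac = 5.93791 yrs; D_mod = 5.63369 yrs; C = 40.32007.
Duration effect: -5.63369 × (-0.007) = +0.039436
Convexity effect: 0.5 × 40.32007 × (-0.007)² = +0.0009878
ΔP/P ≈ +0.039436 + 0.0009878 = +0.040424 = +4.0424%.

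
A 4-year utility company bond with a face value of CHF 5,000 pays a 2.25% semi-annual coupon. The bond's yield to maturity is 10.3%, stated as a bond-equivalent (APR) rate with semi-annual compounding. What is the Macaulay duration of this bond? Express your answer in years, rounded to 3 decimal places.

Periodic yield y = 0.0515. Discount each cash flow and weight by its period:
  t   CF        PV=CF/(1+0.0515)^t    t·PV
  1        56.25        53.4950        53.4950
  2        56.25        50.8749       101.7499
  3        56.25        48.3832       145.1496
  4        56.25        46.0135       184.0541
  5        56.25        43.7599       218.7994
  6        56.25        41.6166       249.6998
  7        56.25        39.5783       277.0484
  8     5,056.25     3,383.4076    27,067.2609
  Σ                  3,707.1291    28,297.2571
Price P = Σ PV = 3,707.1291.
Macaulay duration = Σ(t·PV) / P = 28,297.2571 / 3,707.1291 = 7.63320 half-year periods.
In years: 7.63320 / 2 = 3.81660 years.

3.817 years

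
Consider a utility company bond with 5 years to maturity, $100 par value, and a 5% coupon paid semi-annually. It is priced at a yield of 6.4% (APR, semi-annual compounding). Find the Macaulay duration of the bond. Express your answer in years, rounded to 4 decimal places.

4.4661 years

Periodic yield y = 0.032. Discount each cash flow and weight by its period:
  t   CF        PV=CF/(1+0.032)^t    t·PV
  1         2.50         2.4225         2.4225
  2         2.50         2.3474         4.6947
  3         2.50         2.2746         6.8237
  4         2.50         2.2040         8.8162
  5         2.50         2.1357        10.6785
  6         2.50         2.0695        12.4169
  7         2.50         2.0053        14.0372
  8         2.50         1.9431        15.5451
  9         2.50         1.8829        16.9459
  10      102.50        74.8044       748.0436
  Σ                     94.0893       840.4243
Price P = Σ PV = 94.0893.
Macaulay duration = Σ(t·PV) / P = 840.4243 / 94.0893 = 8.93219 half-year periods.
In years: 8.93219 / 2 = 4.46610 years.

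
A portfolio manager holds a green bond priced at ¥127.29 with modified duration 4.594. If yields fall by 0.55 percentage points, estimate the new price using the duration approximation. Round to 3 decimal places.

¥130.506

Duration approximation: ΔP/P ≈ -D_mod · Δy = -4.594 × (-0.0055) = +0.025267.
New price ≈ 127.29 × (1 + 0.025267) = 130.50623643.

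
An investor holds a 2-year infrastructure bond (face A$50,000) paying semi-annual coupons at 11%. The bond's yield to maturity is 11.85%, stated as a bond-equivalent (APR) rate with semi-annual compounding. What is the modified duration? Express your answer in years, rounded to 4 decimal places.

1.7444 years

Periodic yield y = 0.05925. First find Macaulay duration:
  t   CF        PV=CF/(1+0.05925)^t    t·PV
  1     2,750.00     2,596.1765     2,596.1765
  2     2,750.00     2,450.9573     4,901.9146
  3     2,750.00     2,313.8611     6,941.5832
  4    52,750.00    41,901.4038   167,605.6153
  Σ                 49,262.3987   182,045.2896
P = 49,262.3987; Macaulay duration = 182,045.2896 / 49,262.3987 = 3.69542 half-year periods = 1.84771 years.
Modified duration = D_Mac / (1 + y) = 1.84771 / 1.05925 = 1.74436 years.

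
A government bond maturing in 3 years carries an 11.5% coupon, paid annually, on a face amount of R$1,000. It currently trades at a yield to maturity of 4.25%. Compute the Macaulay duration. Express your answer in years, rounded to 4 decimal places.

2.7280 years

Periodic yield y = 0.0425. Discount each cash flow and weight by its year:
  t   CF        PV=CF/(1+0.0425)^t    t·PV
  1       115.00       110.3118       110.3118
  2       115.00       105.8146       211.6293
  3     1,115.00       984.1169     2,952.3506
  Σ                  1,200.2432     3,274.2916
Price P = Σ PV = 1,200.2432.
Macaulay duration = Σ(t·PV) / P = 3,274.2916 / 1,200.2432 = 2.72802 years.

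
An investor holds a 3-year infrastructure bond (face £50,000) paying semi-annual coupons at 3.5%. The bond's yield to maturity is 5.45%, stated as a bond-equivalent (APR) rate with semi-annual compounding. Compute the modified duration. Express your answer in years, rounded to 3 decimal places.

Periodic yield y = 0.02725. First find Macaulay duration:
  t   CF        PV=CF/(1+0.02725)^t    t·PV
  1       875.00       851.7888       851.7888
  2       875.00       829.1932     1,658.3865
  3       875.00       807.1971     2,421.5914
  4       875.00       785.7845     3,143.1380
  5       875.00       764.9399     3,824.6994
  6    50,875.00    43,295.9748   259,775.8491
  Σ                 47,334.8783   271,675.4531
P = 47,334.8783; Macaulay duration = 271,675.4531 / 47,334.8783 = 5.73943 half-year periods = 2.86972 years.
Modified duration = D_Mac / (1 + y) = 2.86972 / 1.02725 = 2.79359 years.

2.794 years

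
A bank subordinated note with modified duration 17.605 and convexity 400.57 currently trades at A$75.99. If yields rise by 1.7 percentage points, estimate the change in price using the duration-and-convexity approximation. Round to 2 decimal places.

-A$18.34

Duration effect: -D_mod·Δy = -17.605 × (+0.017) = -0.299285
Convexity effect: ½·C·(Δy)² = 0.5 × 400.57 × (0.017)² = +0.057882365
ΔP/P ≈ -0.299285 + 0.057882365 = -0.241402635
ΔP ≈ 75.99 × (-0.241402635) = -18.34418623365.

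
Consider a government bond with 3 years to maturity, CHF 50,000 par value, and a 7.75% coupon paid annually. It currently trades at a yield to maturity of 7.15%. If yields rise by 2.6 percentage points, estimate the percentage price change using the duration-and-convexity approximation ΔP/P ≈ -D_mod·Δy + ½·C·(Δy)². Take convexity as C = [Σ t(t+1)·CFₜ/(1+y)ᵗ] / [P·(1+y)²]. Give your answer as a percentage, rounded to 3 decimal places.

With y = 0.0715:
  t   CF        PV=CF/(1+0.0715)^t    t·PV        t(t+1)·PV
  1     3,875.00     3,616.4256     3,616.4256       7,232.8511
  2     3,875.00     3,375.1055     6,750.2111      20,250.6332
  3    53,875.00    43,793.6111   131,380.8332     525,523.3328
  Σ                 50,785.1422   141,747.4698     553,006.8171
P = 50,785.1422; D_Mac = 2.79112 yrs; D_mod = 2.60487 yrs; C = 9.48439.
Duration effect: -2.60487 × (+0.026) = -0.067727
Convexity effect: 0.5 × 9.48439 × (0.026)² = +0.0032057
ΔP/P ≈ -0.067727 + 0.0032057 = -0.064521 = -6.4521%.

-6.452%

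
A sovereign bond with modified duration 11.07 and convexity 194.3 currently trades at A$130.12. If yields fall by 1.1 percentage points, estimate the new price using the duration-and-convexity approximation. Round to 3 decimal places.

A$147.494

Duration effect: -D_mod·Δy = -11.07 × (-0.011) = +0.121770
Convexity effect: ½·C·(Δy)² = 0.5 × 194.3 × (-0.011)² = +0.01175515
ΔP/P ≈ +0.121770 + 0.01175515 = +0.13352515
New price ≈ 130.12 × (1 + 0.13352515) = 147.494292518.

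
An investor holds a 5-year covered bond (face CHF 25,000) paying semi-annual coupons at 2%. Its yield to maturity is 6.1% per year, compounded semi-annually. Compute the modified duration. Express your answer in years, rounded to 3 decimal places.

4.615 years

Periodic yield y = 0.0305. First find Macaulay duration:
  t   CF        PV=CF/(1+0.0305)^t    t·PV
  1       250.00       242.6007       242.6007
  2       250.00       235.4204       470.8407
  3       250.00       228.4526       685.3577
  4       250.00       221.6910       886.7639
  5       250.00       215.1295     1,075.6476
  6       250.00       208.7623     1,252.5737
  7       250.00       202.5835     1,418.0844
  8       250.00       196.5876     1,572.7005
  9       250.00       190.7691     1,716.9220
  10   25,250.00    18,697.4087   186,974.0870
  Σ                 20,639.4052   196,295.5782
P = 20,639.4052; Macaulay duration = 196,295.5782 / 20,639.4052 = 9.51072 half-year periods = 4.75536 years.
Modified duration = D_Mac / (1 + y) = 4.75536 / 1.0305 = 4.61461 years.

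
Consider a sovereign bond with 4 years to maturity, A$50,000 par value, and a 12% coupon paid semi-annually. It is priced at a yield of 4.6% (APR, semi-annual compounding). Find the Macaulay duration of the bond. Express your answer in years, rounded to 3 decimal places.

3.381 years

Periodic yield y = 0.023. Discount each cash flow and weight by its period:
  t   CF        PV=CF/(1+0.023)^t    t·PV
  1     3,000.00     2,932.5513     2,932.5513
  2     3,000.00     2,866.6191     5,733.2382
  3     3,000.00     2,802.1692     8,406.5076
  4     3,000.00     2,739.1683    10,956.6733
  5     3,000.00     2,677.5839    13,387.9194
  6     3,000.00     2,617.3841    15,704.3043
  7     3,000.00     2,558.5377    17,909.7638
  8    53,000.00    44,184.5870   353,476.6960
  Σ                 63,378.6005   428,507.6539
Price P = Σ PV = 63,378.6005.
Macaulay duration = Σ(t·PV) / P = 428,507.6539 / 63,378.6005 = 6.76108 half-year periods.
In years: 6.76108 / 2 = 3.38054 years.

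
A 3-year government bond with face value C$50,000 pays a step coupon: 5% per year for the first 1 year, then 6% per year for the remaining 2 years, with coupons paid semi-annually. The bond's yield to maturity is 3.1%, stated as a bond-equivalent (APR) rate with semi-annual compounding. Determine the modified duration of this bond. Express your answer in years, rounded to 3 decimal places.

2.775 years

Periodic yield y = 0.0155. First find Macaulay duration:
  t   CF        PV=CF/(1+0.0155)^t    t·PV
  1     1,250.00     1,230.9207     1,230.9207
  2     1,250.00     1,212.1327     2,424.2653
  3     1,500.00     1,432.3577     4,297.0730
  4     1,500.00     1,410.4950     5,641.9800
  5     1,500.00     1,388.9660     6,944.8301
  6    51,500.00    46,959.9540   281,759.7239
  Σ                 53,634.8260   302,298.7930
P = 53,634.8260; Macaulay duration = 302,298.7930 / 53,634.8260 = 5.63624 half-year periods = 2.81812 years.
Modified duration = D_Mac / (1 + y) = 2.81812 / 1.0155 = 2.77511 years.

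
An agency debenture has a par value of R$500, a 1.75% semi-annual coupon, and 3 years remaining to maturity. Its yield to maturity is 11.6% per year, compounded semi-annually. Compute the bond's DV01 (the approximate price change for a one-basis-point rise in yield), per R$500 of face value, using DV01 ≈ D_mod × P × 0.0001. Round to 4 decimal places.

Periodic yield y = 0.058.
  t   CF        PV=CF/(1+0.058)^t    t·PV
  1        4.375         4.1352         4.1352
  2        4.375         3.9085         7.8169
  3        4.375         3.6942        11.0826
  4        4.375         3.4917        13.9668
  5        4.375         3.3003        16.5014
  6      504.375       359.6164     2,157.6987
  Σ                    378.1462     2,211.2015
P = 378.1462; D_Mac = 5.84748 half-year periods = 2.92374 yrs; D_mod = 2.76346 yrs.
DV01 ≈ 2.76346 × 378.1462 × 0.0001 = 0.104499.

R$0.1045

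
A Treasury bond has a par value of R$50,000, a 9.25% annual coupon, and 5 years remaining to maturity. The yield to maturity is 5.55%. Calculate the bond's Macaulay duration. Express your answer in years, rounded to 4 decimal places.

4.2818 years

Periodic yield y = 0.0555. Discount each cash flow and weight by its year:
  t   CF        PV=CF/(1+0.0555)^t    t·PV
  1     4,625.00     4,381.8096     4,381.8096
  2     4,625.00     4,151.4065     8,302.8130
  3     4,625.00     3,933.1184    11,799.3553
  4     4,625.00     3,726.3083    14,905.2333
  5    54,625.00    41,696.5634   208,482.8168
  Σ                 57,889.2062   247,872.0280
Price P = Σ PV = 57,889.2062.
Macaulay duration = Σ(t·PV) / P = 247,872.0280 / 57,889.2062 = 4.28183 years.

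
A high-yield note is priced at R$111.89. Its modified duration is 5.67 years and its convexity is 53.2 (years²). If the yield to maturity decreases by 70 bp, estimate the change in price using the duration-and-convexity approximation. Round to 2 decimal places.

+R$4.59

Duration effect: -D_mod·Δy = -5.67 × (-0.007) = +0.039690
Convexity effect: ½·C·(Δy)² = 0.5 × 53.2 × (-0.007)² = +0.0013034
ΔP/P ≈ +0.039690 + 0.0013034 = +0.0409934
ΔP ≈ 111.89 × (+0.0409934) = +4.586751526.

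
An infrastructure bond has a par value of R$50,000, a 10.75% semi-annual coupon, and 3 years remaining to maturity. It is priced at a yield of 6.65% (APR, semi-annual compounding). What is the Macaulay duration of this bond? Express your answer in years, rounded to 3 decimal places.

2.663 years

Periodic yield y = 0.03325. Discount each cash flow and weight by its period:
  t   CF        PV=CF/(1+0.03325)^t    t·PV
  1     2,687.50     2,601.0162     2,601.0162
  2     2,687.50     2,517.3155     5,034.6309
  3     2,687.50     2,436.3082     7,308.9247
  4     2,687.50     2,357.9078     9,431.6312
  5     2,687.50     2,282.0303    11,410.1514
  6    52,687.50    43,298.7250   259,792.3501
  Σ                 55,493.3030   295,578.7045
Price P = Σ PV = 55,493.3030.
Macaulay duration = Σ(t·PV) / P = 295,578.7045 / 55,493.3030 = 5.32639 half-year periods.
In years: 5.32639 / 2 = 2.66319 years.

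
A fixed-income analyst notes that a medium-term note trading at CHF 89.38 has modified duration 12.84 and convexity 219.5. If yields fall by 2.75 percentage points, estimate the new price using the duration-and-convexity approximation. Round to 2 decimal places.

CHF 128.36

Duration effect: -D_mod·Δy = -12.84 × (-0.0275) = +0.353100
Convexity effect: ½·C·(Δy)² = 0.5 × 219.5 × (-0.0275)² = +0.0829984375
ΔP/P ≈ +0.353100 + 0.0829984375 = +0.4360984375
New price ≈ 89.38 × (1 + 0.4360984375) = 128.35847834375.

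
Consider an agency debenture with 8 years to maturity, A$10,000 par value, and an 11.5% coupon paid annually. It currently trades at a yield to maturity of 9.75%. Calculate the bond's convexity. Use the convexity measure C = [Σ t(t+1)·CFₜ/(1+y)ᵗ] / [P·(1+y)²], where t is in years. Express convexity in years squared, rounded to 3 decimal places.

With y = 0.0975:
  t   CF        PV=CF/(1+0.0975)^t    t·PV        t(t+1)·PV
  1     1,150.00     1,047.8360     1,047.8360       2,095.6720
  2     1,150.00       954.7481     1,909.4961       5,728.4883
  3     1,150.00       869.9299     2,609.7897      10,439.1587
  4     1,150.00       792.6468     3,170.5873      15,852.9365
  5     1,150.00       722.2295     3,611.1473      21,666.8836
  6     1,150.00       658.0678     3,948.4070      27,638.8493
  7     1,150.00       599.6062     4,197.2436      33,577.9490
  8    11,150.00     5,297.1057    42,376.8453     381,391.6078
  Σ                 10,942.1700    62,871.3523     498,391.5452
P = 10,942.1700.
Convexity = Σ t(t+1)·PV / [P·(1+y)²] = 498,391.5452 / (10,942.1700 × 1.204506) = 37.81448.

37.814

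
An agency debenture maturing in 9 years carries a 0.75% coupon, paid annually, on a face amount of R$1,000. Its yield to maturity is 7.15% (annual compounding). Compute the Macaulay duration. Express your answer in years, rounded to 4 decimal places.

Periodic yield y = 0.0715. Discount each cash flow and weight by its year:
  t   CF        PV=CF/(1+0.0715)^t    t·PV
  1         7.50         6.9995         6.9995
  2         7.50         6.5325        13.0649
  3         7.50         6.0966        18.2897
  4         7.50         5.6897        22.7590
  5         7.50         5.3101        26.5504
  6         7.50         4.9557        29.7344
  7         7.50         4.6250        32.3753
  8         7.50         4.3164        34.5314
  9     1,007.50       541.1473     4,870.3255
  Σ                    585.6728     5,054.6301
Price P = Σ PV = 585.6728.
Macaulay duration = Σ(t·PV) / P = 5,054.6301 / 585.6728 = 8.63047 years.

8.6305 years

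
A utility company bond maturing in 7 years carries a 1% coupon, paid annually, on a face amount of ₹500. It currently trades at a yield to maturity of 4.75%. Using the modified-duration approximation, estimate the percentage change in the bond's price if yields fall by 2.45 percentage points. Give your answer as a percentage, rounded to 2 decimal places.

Periodic yield y = 0.0475. Modified duration first:
  t   CF        PV=CF/(1+0.0475)^t    t·PV
  1         5.00         4.7733         4.7733
  2         5.00         4.5568         9.1136
  3         5.00         4.3502        13.0506
  4         5.00         4.1529        16.6117
  5         5.00         3.9646        19.8230
  6         5.00         3.7848        22.7090
  7       505.00       364.9330     2,554.5311
  Σ                    390.5156     2,640.6122
P = 390.5156; D_Mac = 6.76186 yrs; D_mod = 6.76186/(1+0.0475) = 6.45524 yrs.
ΔP/P ≈ -D_mod · Δy = -6.45524 × (-0.0245) = +0.158153 = +15.8153%.

+15.82%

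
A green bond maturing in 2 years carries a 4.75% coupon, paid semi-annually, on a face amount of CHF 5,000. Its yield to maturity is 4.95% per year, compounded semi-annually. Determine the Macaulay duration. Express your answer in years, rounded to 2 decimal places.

1.93 years

Periodic yield y = 0.02475. Discount each cash flow and weight by its period:
  t   CF        PV=CF/(1+0.02475)^t    t·PV
  1       118.75       115.8819       115.8819
  2       118.75       113.0831       226.1662
  3       118.75       110.3519       331.0557
  4     5,118.75     4,641.8619    18,567.4474
  Σ                  4,981.1788    19,240.5513
Price P = Σ PV = 4,981.1788.
Macaulay duration = Σ(t·PV) / P = 19,240.5513 / 4,981.1788 = 3.86265 half-year periods.
In years: 3.86265 / 2 = 1.93133 years.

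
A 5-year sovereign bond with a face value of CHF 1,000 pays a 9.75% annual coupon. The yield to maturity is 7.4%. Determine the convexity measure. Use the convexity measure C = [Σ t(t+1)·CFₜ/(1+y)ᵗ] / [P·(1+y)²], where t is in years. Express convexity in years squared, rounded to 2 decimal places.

With y = 0.074:
  t   CF        PV=CF/(1+0.074)^t    t·PV        t(t+1)·PV
  1        97.50        90.7821        90.7821         181.5642
  2        97.50        84.5271       169.0542         507.1627
  3        97.50        78.7031       236.1093         944.4371
  4        97.50        73.2803       293.1214       1,465.6068
  5     1,097.50       768.0387     3,840.1937      23,041.1620
  Σ                  1,095.3314     4,629.2607      26,139.9328
P = 1,095.3314.
Convexity = Σ t(t+1)·PV / [P·(1+y)²] = 26,139.9328 / (1,095.3314 × 1.153476) = 20.68952.

20.69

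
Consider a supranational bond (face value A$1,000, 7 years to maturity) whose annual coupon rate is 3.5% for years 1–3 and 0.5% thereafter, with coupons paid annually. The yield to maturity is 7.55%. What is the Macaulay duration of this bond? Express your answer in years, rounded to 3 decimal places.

Periodic yield y = 0.0755. Discount each cash flow and weight by its year:
  t   CF        PV=CF/(1+0.0755)^t    t·PV
  1        35.00        32.5430        32.5430
  2        35.00        30.2585        60.5170
  3        35.00        28.1343        84.4030
  4         5.00         3.7370        14.9482
  5         5.00         3.4747        17.3735
  6         5.00         3.2308        19.3847
  7     1,005.00       603.8001     4,226.6005
  Σ                    705.1784     4,455.7699
Price P = Σ PV = 705.1784.
Macaulay duration = Σ(t·PV) / P = 4,455.7699 / 705.1784 = 6.31864 years.

6.319 years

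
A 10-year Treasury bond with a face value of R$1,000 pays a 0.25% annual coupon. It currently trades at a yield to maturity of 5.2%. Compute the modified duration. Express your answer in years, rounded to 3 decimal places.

Periodic yield y = 0.052. First find Macaulay duration:
  t   CF        PV=CF/(1+0.052)^t    t·PV
  1         2.50         2.3764         2.3764
  2         2.50         2.2590         4.5179
  3         2.50         2.1473         6.4419
  4         2.50         2.0412         8.1646
  5         2.50         1.9403         9.7013
  6         2.50         1.8444        11.0662
  7         2.50         1.7532        12.2724
  8         2.50         1.6665        13.3323
  9         2.50         1.5842        14.2574
  10    1,002.50       603.8471     6,038.4710
  Σ                    621.4595     6,120.6014
P = 621.4595; Macaulay duration = 6,120.6014 / 621.4595 = 9.84875 years.
Modified duration = D_Mac / (1 + y) = 9.84875 / 1.052 = 9.36193 years.

9.362 years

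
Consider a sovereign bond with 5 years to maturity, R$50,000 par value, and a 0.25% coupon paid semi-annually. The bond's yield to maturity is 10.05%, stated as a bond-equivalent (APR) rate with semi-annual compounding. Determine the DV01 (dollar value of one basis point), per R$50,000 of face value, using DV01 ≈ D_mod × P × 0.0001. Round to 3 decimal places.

R$14.696

Periodic yield y = 0.05025.
  t   CF        PV=CF/(1+0.05025)^t    t·PV
  1        62.50        59.5096        59.5096
  2        62.50        56.6624       113.3247
  3        62.50        53.9513       161.8539
  4        62.50        51.3700       205.4799
  5        62.50        48.9121       244.5606
  6        62.50        46.5719       279.4313
  7        62.50        44.3436       310.4054
  8        62.50        42.2220       337.7758
  9        62.50        40.2018       361.8165
  10   50,062.50    30,660.9517   306,609.5172
  Σ                 31,104.6964   308,683.6749
P = 31,104.6964; D_Mac = 9.92402 half-year periods = 4.96201 yrs; D_mod = 4.72460 yrs.
DV01 ≈ 4.72460 × 31,104.6964 × 0.0001 = 14.695724.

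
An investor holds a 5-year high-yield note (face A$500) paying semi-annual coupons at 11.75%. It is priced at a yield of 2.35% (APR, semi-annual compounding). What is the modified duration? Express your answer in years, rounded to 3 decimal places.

Periodic yield y = 0.01175. First find Macaulay duration:
  t   CF        PV=CF/(1+0.01175)^t    t·PV
  1       29.375        29.0339        29.0339
  2       29.375        28.6967        57.3933
  3       29.375        28.3634        85.0902
  4       29.375        28.0340       112.1360
  5       29.375        27.7084       138.5421
  6       29.375        27.3866       164.3198
  7       29.375        27.0686       189.4800
  8       29.375        26.7542       214.0337
  9       29.375        26.4435       237.9915
  10     529.375       471.0113     4,710.1127
  Σ                    720.5005     5,938.1332
P = 720.5005; Macaulay duration = 5,938.1332 / 720.5005 = 8.24168 half-year periods = 4.12084 years.
Modified duration = D_Mac / (1 + y) = 4.12084 / 1.01175 = 4.07298 years.

4.073 years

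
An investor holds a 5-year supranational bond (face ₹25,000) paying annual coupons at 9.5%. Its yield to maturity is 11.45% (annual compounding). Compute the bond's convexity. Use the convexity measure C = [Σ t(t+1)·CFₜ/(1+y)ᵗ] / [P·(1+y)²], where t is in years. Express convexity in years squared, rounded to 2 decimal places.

With y = 0.1145:
  t   CF        PV=CF/(1+0.1145)^t    t·PV        t(t+1)·PV
  1     2,375.00     2,131.0004     2,131.0004       4,262.0009
  2     2,375.00     1,912.0686     3,824.1372      11,472.4116
  3     2,375.00     1,715.6291     5,146.8872      20,587.5488
  4     2,375.00     1,539.3711     6,157.4843      30,787.4216
  5    27,375.00    15,920.3922    79,601.9612     477,611.7675
  Σ                 23,218.4614    96,861.4704     544,721.1503
P = 23,218.4614.
Convexity = Σ t(t+1)·PV / [P·(1+y)²] = 544,721.1503 / (23,218.4614 × 1.242110) = 18.88777.

18.89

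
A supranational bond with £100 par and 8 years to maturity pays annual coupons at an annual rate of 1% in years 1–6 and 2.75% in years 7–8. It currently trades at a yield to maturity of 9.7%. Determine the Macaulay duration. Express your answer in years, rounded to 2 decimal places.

Periodic yield y = 0.097. Discount each cash flow and weight by its year:
  t   CF        PV=CF/(1+0.097)^t    t·PV
  1         1.00         0.9116         0.9116
  2         1.00         0.8310         1.6619
  3         1.00         0.7575         2.2725
  4         1.00         0.6905         2.7621
  5         1.00         0.6295         3.1473
  6         1.00         0.5738         3.4428
  7         2.75         1.4384        10.0690
  8       102.75        48.9924       391.9393
  Σ                     54.8247       416.2064
Price P = Σ PV = 54.8247.
Macaulay duration = Σ(t·PV) / P = 416.2064 / 54.8247 = 7.59159 years.

7.59 years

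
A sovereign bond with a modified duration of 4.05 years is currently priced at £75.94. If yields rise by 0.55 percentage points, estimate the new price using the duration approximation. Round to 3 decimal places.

Duration approximation: ΔP/P ≈ -D_mod · Δy = -4.05 × (+0.0055) = -0.022275.
New price ≈ 75.94 × (1 - 0.022275) = 74.2484365.

£74.248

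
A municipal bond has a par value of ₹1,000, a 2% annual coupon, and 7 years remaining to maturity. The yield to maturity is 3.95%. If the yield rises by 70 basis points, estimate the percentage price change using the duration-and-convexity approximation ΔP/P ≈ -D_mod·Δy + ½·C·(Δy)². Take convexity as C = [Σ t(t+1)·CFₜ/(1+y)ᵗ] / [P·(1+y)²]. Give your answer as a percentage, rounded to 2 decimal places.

With y = 0.0395:
  t   CF        PV=CF/(1+0.0395)^t    t·PV        t(t+1)·PV
  1        20.00        19.2400        19.2400          38.4800
  2        20.00        18.5089        37.0178         111.0535
  3        20.00        17.8056        53.4168         213.6672
  4        20.00        17.1290        68.5160         342.5800
  5        20.00        16.4781        82.3906         494.3434
  6        20.00        15.8520        95.1118         665.7824
  7     1,020.00       777.7298     5,444.1083      43,552.8664
  Σ                    882.7434     5,799.8013      45,418.7730
P = 882.7434; D_Mac = 6.57020 yrs; D_mod = 6.32054 yrs; C = 47.61589.
Duration effect: -6.32054 × (+0.007) = -0.044244
Convexity effect: 0.5 × 47.61589 × (0.007)² = +0.0011666
ΔP/P ≈ -0.044244 + 0.0011666 = -0.043077 = -4.3077%.

-4.31%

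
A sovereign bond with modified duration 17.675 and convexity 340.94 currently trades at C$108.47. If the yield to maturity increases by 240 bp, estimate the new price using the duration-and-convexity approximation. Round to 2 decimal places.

C$73.11

Duration effect: -D_mod·Δy = -17.675 × (+0.024) = -0.424200
Convexity effect: ½·C·(Δy)² = 0.5 × 340.94 × (0.024)² = +0.09819072
ΔP/P ≈ -0.424200 + 0.09819072 = -0.32600928
New price ≈ 108.47 × (1 - 0.32600928) = 73.1077733984.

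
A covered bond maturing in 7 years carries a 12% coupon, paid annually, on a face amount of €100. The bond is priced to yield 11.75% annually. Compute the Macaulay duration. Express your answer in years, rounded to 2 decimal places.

Periodic yield y = 0.1175. Discount each cash flow and weight by its year:
  t   CF        PV=CF/(1+0.1175)^t    t·PV
  1        12.00        10.7383        10.7383
  2        12.00         9.6092        19.2184
  3        12.00         8.5988        25.7964
  4        12.00         7.6947        30.7788
  5        12.00         6.8856        34.4281
  6        12.00         6.1616        36.9698
  7       112.00        51.4618       360.2329
  Σ                    101.1500       518.1626
Price P = Σ PV = 101.1500.
Macaulay duration = Σ(t·PV) / P = 518.1626 / 101.1500 = 5.12271 years.

5.12 years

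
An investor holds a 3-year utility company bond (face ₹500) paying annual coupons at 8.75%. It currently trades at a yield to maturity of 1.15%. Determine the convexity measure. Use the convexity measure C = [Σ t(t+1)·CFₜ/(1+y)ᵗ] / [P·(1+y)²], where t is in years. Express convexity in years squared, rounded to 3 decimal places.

With y = 0.0115:
  t   CF        PV=CF/(1+0.0115)^t    t·PV        t(t+1)·PV
  1        43.75        43.2526        43.2526          86.5052
  2        43.75        42.7608        85.5217         256.5651
  3       543.75       525.4140     1,576.2419       6,304.9675
  Σ                    611.4274     1,705.0162       6,648.0378
P = 611.4274.
Convexity = Σ t(t+1)·PV / [P·(1+y)²] = 6,648.0378 / (611.4274 × 1.023132) = 10.62715.

10.627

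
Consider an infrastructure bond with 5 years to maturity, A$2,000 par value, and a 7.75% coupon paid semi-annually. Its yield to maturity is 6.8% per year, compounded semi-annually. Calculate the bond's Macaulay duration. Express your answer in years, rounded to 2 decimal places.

Periodic yield y = 0.034. Discount each cash flow and weight by its period:
  t   CF        PV=CF/(1+0.034)^t    t·PV
  1        77.50        74.9516        74.9516
  2        77.50        72.4871       144.9742
  3        77.50        70.1036       210.3107
  4        77.50        67.7984       271.1937
  5        77.50        65.5691       327.8453
  6        77.50        63.4130       380.4781
  7        77.50        61.3279       429.2951
  8        77.50        59.3113       474.4903
  9        77.50        57.3610       516.2492
  10    2,077.50     1,487.0845    14,870.8449
  Σ                  2,079.4075    17,700.6332
Price P = Σ PV = 2,079.4075.
Macaulay duration = Σ(t·PV) / P = 17,700.6332 / 2,079.4075 = 8.51234 half-year periods.
In years: 8.51234 / 2 = 4.25617 years.

4.26 years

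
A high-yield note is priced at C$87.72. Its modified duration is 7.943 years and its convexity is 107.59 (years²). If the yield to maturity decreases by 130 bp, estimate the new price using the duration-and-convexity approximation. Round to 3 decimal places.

C$97.575

Duration effect: -D_mod·Δy = -7.943 × (-0.013) = +0.103259
Convexity effect: ½·C·(Δy)² = 0.5 × 107.59 × (-0.013)² = +0.009091355
ΔP/P ≈ +0.103259 + 0.009091355 = +0.112350355
New price ≈ 87.72 × (1 + 0.112350355) = 97.5753731406.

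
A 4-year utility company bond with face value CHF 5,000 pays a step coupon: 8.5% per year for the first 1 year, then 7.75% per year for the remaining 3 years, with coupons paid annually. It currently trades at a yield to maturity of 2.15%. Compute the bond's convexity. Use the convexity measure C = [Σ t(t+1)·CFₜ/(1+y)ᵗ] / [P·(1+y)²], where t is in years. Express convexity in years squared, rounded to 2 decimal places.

16.72

With y = 0.0215:
  t   CF        PV=CF/(1+0.0215)^t    t·PV        t(t+1)·PV
  1       425.00       416.0548       416.0548         832.1096
  2       387.50       371.3599       742.7197       2,228.1592
  3       387.50       363.5437     1,090.6310       4,362.5241
  4     5,387.50     4,948.0468    19,792.1872      98,960.9361
  Σ                  6,099.0052    22,041.5928     106,383.7291
P = 6,099.0052.
Convexity = Σ t(t+1)·PV / [P·(1+y)²] = 106,383.7291 / (6,099.0052 × 1.043462) = 16.71627.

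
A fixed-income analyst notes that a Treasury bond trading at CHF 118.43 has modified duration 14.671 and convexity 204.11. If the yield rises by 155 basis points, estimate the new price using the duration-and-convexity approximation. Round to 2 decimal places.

CHF 94.40

Duration effect: -D_mod·Δy = -14.671 × (+0.0155) = -0.2274005
Convexity effect: ½·C·(Δy)² = 0.5 × 204.11 × (0.0155)² = +0.02451871375
ΔP/P ≈ -0.2274005 + 0.02451871375 = -0.20288178625
New price ≈ 118.43 × (1 - 0.20288178625) = 94.4027100544125.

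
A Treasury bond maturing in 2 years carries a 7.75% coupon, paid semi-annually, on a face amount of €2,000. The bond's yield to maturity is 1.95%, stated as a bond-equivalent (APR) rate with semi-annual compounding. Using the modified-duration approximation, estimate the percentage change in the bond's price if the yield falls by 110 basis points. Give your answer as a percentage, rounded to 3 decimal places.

Periodic yield y = 0.00975. Modified duration first:
  t   CF        PV=CF/(1+0.00975)^t    t·PV
  1        77.50        76.7517        76.7517
  2        77.50        76.0106       152.0211
  3        77.50        75.2766       225.8299
  4     2,077.50     1,998.4146     7,993.6582
  Σ                  2,226.4534     8,448.2609
P = 2,226.4534; D_Mac = 3.79449 half-year periods = 1.89725 yrs; D_mod = 1.89725/(1+0.00975) = 1.87893 yrs.
ΔP/P ≈ -D_mod · Δy = -1.87893 × (-0.011) = +0.020668 = +2.0668%.

+2.067%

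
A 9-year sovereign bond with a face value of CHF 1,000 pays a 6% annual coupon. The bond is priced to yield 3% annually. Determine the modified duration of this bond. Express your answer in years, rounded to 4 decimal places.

7.1948 years

Periodic yield y = 0.03. First find Macaulay duration:
  t   CF        PV=CF/(1+0.03)^t    t·PV
  1        60.00        58.2524        58.2524
  2        60.00        56.5558       113.1115
  3        60.00        54.9085       164.7255
  4        60.00        53.3092       213.2369
  5        60.00        51.7565       258.7826
  6        60.00        50.2491       301.4943
  7        60.00        48.7855       341.4984
  8        60.00        47.3646       378.9164
  9     1,060.00       812.4017     7,311.6156
  Σ                  1,233.5833     9,141.6338
P = 1,233.5833; Macaulay duration = 9,141.6338 / 1,233.5833 = 7.41063 years.
Modified duration = D_Mac / (1 + y) = 7.41063 / 1.03 = 7.19479 years.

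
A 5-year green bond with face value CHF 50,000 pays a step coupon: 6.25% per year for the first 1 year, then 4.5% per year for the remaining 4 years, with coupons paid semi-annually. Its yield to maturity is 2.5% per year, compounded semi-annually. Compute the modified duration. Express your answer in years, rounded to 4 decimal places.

Periodic yield y = 0.0125. First find Macaulay duration:
  t   CF        PV=CF/(1+0.0125)^t    t·PV
  1     1,562.50     1,543.2099     1,543.2099
  2     1,562.50     1,524.1579     3,048.3158
  3     1,125.00     1,083.8456     3,251.5369
  4     1,125.00     1,070.4648     4,281.8592
  5     1,125.00     1,057.2492     5,286.2460
  6     1,125.00     1,044.1967     6,265.1804
  7     1,125.00     1,031.3054     7,219.1379
  8     1,125.00     1,018.5733     8,148.5860
  9     1,125.00     1,005.9983     9,053.9845
  10   51,125.00    45,152.6248   451,526.2485
  Σ                 55,531.6259   499,624.3051
P = 55,531.6259; Macaulay duration = 499,624.3051 / 55,531.6259 = 8.99711 half-year periods = 4.49856 years.
Modified duration = D_Mac / (1 + y) = 4.49856 / 1.0125 = 4.44302 years.

4.4430 years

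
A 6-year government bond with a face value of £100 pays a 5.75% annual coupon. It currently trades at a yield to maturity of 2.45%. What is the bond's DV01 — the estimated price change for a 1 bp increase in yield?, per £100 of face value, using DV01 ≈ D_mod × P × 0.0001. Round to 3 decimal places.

£0.061

Periodic yield y = 0.0245.
  t   CF        PV=CF/(1+0.0245)^t    t·PV
  1         5.75         5.6125         5.6125
  2         5.75         5.4783        10.9566
  3         5.75         5.3473        16.0418
  4         5.75         5.2194        20.8776
  5         5.75         5.0946        25.4729
  6       105.75        91.4552       548.7314
  Σ                    118.2072       627.6927
P = 118.2072; D_Mac = 5.31010 yrs; D_mod = 5.18312 yrs.
DV01 ≈ 5.18312 × 118.2072 × 0.0001 = 0.061268.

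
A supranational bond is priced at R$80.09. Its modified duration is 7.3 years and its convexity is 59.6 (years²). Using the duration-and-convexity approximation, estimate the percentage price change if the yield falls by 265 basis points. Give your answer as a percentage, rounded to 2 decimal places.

+21.44%

Duration effect: -D_mod·Δy = -7.3 × (-0.0265) = +0.193450
Convexity effect: ½·C·(Δy)² = 0.5 × 59.6 × (-0.0265)² = +0.02092705
ΔP/P ≈ +0.193450 + 0.02092705 = +0.21437705
= +21.437705%.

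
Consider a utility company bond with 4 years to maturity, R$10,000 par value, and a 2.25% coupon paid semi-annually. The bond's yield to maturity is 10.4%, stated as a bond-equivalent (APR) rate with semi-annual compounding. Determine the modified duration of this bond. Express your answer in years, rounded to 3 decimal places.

3.628 years

Periodic yield y = 0.052. First find Macaulay duration:
  t   CF        PV=CF/(1+0.052)^t    t·PV
  1       112.50       106.9392       106.9392
  2       112.50       101.6532       203.3064
  3       112.50        96.6285       289.8855
  4       112.50        91.8522       367.4088
  5       112.50        87.3120       436.5599
  6       112.50        82.9962       497.9771
  7       112.50        78.8937       552.2559
  8    10,112.50     6,741.1287    53,929.0293
  Σ                  7,387.4036    56,383.3620
P = 7,387.4036; Macaulay duration = 56,383.3620 / 7,387.4036 = 7.63237 half-year periods = 3.81618 years.
Modified duration = D_Mac / (1 + y) = 3.81618 / 1.052 = 3.62755 years.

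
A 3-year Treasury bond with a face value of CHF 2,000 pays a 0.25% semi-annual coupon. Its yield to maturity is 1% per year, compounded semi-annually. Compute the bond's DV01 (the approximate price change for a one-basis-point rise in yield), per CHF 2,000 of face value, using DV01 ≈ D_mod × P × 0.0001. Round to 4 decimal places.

CHF 0.5820

Periodic yield y = 0.005.
  t   CF        PV=CF/(1+0.005)^t    t·PV
  1         2.50         2.4876         2.4876
  2         2.50         2.4752         4.9504
  3         2.50         2.4629         7.3886
  4         2.50         2.4506         9.8025
  5         2.50         2.4384        12.1921
  6     2,002.50     1,943.4625    11,660.7747
  Σ                  1,955.7771    11,697.5959
P = 1,955.7771; D_Mac = 5.98105 half-year periods = 2.99052 yrs; D_mod = 2.97565 yrs.
DV01 ≈ 2.97565 × 1,955.7771 × 0.0001 = 0.581970.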